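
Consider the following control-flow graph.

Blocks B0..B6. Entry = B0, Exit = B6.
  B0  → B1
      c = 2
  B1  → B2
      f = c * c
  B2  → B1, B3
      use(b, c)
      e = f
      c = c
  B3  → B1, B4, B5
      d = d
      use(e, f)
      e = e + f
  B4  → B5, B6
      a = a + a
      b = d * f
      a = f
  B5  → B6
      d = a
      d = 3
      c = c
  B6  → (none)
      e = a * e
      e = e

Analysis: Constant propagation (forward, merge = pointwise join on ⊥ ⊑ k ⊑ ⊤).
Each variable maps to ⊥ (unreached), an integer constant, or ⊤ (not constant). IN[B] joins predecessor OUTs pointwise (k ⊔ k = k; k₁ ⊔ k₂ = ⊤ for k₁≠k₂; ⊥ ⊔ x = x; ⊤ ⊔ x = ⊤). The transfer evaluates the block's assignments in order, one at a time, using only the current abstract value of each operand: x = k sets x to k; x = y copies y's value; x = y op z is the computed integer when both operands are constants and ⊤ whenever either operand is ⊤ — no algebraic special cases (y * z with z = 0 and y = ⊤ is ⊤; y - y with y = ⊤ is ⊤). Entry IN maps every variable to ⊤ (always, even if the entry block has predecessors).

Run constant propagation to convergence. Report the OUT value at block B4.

Fixpoint table:
  B0:   IN=(all ⊤)   OUT={c:2; rest ⊤}
  B1:   IN={c:2; rest ⊤}   OUT={c:2, f:4; rest ⊤}
  B2:   IN={c:2, f:4; rest ⊤}   OUT={c:2, e:4, f:4; rest ⊤}
  B3:   IN={c:2, e:4, f:4; rest ⊤}   OUT={c:2, e:8, f:4; rest ⊤}
  B4:   IN={c:2, e:8, f:4; rest ⊤}   OUT={a:4, c:2, e:8, f:4; rest ⊤}
  B5:   IN={c:2, e:8, f:4; rest ⊤}   OUT={c:2, d:3, e:8, f:4; rest ⊤}
  B6:   IN={c:2, e:8, f:4; rest ⊤}   OUT={c:2, f:4; rest ⊤}

Merge at B4: IN[B4] = OUT[B3] = {a: ⊤, b: ⊤, c: 2, d: ⊤, e: 8, f: 4}
Applying B4's transfer function to that IN value gives OUT[B4] (row B4 above).

Answer: {a: 4, b: ⊤, c: 2, d: ⊤, e: 8, f: 4}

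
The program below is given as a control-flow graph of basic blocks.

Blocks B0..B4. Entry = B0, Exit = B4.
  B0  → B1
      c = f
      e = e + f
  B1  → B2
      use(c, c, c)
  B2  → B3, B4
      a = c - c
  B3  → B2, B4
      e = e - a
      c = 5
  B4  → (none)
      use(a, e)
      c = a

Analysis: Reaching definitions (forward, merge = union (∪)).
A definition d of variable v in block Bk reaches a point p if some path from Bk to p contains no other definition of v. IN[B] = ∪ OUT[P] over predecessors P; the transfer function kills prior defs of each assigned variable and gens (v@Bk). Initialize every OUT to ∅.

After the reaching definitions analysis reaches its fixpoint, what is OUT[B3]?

Fixpoint table:
  B0:  IN={}  OUT={c@B0, e@B0}
  B1:  IN={c@B0, e@B0}  OUT={c@B0, e@B0}
  B2:  IN={a@B2, c@B0, c@B3, e@B0, e@B3}  OUT={a@B2, c@B0, c@B3, e@B0, e@B3}
  B3:  IN={a@B2, c@B0, c@B3, e@B0, e@B3}  OUT={a@B2, c@B3, e@B3}
  B4:  IN={a@B2, c@B0, c@B3, e@B0, e@B3}  OUT={a@B2, c@B4, e@B0, e@B3}

Merge at B3: IN[B3] = OUT[B2] = {a@B2, c@B0, c@B3, e@B0, e@B3}
Applying B3's transfer function to that IN value gives OUT[B3] (row B3 above).

Answer: {a@B2, c@B3, e@B3}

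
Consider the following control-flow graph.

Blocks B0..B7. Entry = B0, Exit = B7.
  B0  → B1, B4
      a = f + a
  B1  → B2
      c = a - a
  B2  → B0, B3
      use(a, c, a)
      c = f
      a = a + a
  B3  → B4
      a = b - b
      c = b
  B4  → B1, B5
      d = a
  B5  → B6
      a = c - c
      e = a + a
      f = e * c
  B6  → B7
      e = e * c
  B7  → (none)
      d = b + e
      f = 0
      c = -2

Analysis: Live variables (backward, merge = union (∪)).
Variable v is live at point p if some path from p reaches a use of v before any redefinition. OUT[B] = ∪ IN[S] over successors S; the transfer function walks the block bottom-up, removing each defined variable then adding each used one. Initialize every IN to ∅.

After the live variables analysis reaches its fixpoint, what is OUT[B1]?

Answer: {a, b, c, f}

Trace:
Per-block solution:
  B0:  IN={a, b, c, f}  OUT={a, b, c, f}
  B1:  IN={a, b, f}  OUT={a, b, c, f}
  B2:  IN={a, b, c, f}  OUT={a, b, c, f}
  B3:  IN={b, f}  OUT={a, b, c, f}
  B4:  IN={a, b, c, f}  OUT={a, b, c, f}
  B5:  IN={b, c}  OUT={b, c, e}
  B6:  IN={b, c, e}  OUT={b, e}
  B7:  IN={b, e}  OUT={}

Merge at B1: OUT[B1] = IN[B2] = {a, b, c, f}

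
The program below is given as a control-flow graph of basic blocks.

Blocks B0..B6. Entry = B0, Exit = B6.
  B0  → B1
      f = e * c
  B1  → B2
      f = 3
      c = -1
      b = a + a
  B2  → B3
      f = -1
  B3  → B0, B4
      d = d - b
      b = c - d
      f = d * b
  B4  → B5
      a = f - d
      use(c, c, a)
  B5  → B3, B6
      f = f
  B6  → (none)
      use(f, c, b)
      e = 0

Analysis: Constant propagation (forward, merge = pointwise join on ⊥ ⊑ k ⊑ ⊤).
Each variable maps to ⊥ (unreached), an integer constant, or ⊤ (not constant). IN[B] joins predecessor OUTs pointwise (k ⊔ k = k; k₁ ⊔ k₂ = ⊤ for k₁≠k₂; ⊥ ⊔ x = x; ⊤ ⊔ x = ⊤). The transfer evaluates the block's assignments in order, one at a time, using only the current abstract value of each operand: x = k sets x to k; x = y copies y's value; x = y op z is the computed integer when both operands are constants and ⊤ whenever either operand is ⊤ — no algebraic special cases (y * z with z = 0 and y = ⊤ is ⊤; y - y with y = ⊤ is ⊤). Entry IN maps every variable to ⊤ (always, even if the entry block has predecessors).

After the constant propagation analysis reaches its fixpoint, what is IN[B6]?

Answer: {a: ⊤, b: ⊤, c: -1, d: ⊤, e: ⊤, f: ⊤}

Working:
Per-block solution:
  B0:   IN=(all ⊤)   OUT=(all ⊤)
  B1:   IN=(all ⊤)   OUT={c:-1, f:3; rest ⊤}
  B2:   IN={c:-1, f:3; rest ⊤}   OUT={c:-1, f:-1; rest ⊤}
  B3:   IN={c:-1; rest ⊤}   OUT={c:-1; rest ⊤}
  B4:   IN={c:-1; rest ⊤}   OUT={c:-1; rest ⊤}
  B5:   IN={c:-1; rest ⊤}   OUT={c:-1; rest ⊤}
  B6:   IN={c:-1; rest ⊤}   OUT={c:-1, e:0; rest ⊤}

Merge at B6: IN[B6] = OUT[B5] = {a: ⊤, b: ⊤, c: -1, d: ⊤, e: ⊤, f: ⊤}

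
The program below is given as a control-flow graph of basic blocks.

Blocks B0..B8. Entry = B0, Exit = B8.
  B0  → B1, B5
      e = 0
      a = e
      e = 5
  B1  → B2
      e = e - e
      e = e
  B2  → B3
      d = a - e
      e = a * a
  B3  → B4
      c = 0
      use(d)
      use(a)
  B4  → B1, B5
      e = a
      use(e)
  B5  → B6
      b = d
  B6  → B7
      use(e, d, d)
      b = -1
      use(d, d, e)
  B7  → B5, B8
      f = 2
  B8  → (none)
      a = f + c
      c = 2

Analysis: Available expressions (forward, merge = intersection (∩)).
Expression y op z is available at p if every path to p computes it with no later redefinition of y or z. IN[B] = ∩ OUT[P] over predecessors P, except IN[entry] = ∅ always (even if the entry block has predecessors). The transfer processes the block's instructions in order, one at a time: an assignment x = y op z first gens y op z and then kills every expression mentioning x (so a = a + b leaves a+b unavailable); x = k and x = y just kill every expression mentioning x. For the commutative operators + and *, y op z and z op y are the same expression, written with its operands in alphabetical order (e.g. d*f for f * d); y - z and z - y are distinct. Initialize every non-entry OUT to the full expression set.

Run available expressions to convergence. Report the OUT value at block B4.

Answer: {a*a}

Trace:
Fixpoint table:
  B0:  IN={}  OUT={}
  B1:  IN={}  OUT={}
  B2:  IN={}  OUT={a*a}
  B3:  IN={a*a}  OUT={a*a}
  B4:  IN={a*a}  OUT={a*a}
  B5:  IN={}  OUT={}
  B6:  IN={}  OUT={}
  B7:  IN={}  OUT={}
  B8:  IN={}  OUT={}

Merge at B4: IN[B4] = OUT[B3] = {a*a}
Applying B4's transfer function to that IN value gives OUT[B4] (row B4 above).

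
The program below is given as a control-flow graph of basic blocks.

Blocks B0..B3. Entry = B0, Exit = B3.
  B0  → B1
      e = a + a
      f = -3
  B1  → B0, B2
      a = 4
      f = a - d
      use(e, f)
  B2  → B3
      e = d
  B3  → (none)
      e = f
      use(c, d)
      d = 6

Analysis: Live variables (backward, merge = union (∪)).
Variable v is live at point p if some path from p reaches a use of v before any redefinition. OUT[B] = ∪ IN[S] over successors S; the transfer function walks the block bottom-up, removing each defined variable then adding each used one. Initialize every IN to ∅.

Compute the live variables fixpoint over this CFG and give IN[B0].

Converged values:
  B0:  IN={a, c, d}  OUT={c, d, e}
  B1:  IN={c, d, e}  OUT={a, c, d, f}
  B2:  IN={c, d, f}  OUT={c, d, f}
  B3:  IN={c, d, f}  OUT={}

Merge at B0: OUT[B0] = IN[B1] = {c, d, e}
Applying B0's transfer function to that OUT value gives IN[B0] (row B0 above).

Answer: {a, c, d}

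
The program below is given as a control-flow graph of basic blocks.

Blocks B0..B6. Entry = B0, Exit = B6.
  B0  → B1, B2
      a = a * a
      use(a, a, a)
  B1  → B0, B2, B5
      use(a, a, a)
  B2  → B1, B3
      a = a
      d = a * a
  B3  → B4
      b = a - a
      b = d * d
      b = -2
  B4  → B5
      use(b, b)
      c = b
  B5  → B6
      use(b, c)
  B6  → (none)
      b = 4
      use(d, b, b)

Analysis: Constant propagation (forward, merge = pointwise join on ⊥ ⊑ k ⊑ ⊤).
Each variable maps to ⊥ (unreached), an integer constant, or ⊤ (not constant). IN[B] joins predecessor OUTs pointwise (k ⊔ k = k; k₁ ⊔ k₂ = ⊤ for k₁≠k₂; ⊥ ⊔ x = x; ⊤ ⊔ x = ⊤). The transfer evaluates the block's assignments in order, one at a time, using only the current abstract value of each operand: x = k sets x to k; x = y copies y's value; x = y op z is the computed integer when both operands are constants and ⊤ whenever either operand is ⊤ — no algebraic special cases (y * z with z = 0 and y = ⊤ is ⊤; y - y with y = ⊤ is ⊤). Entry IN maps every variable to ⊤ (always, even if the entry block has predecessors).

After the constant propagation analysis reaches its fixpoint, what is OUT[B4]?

Answer: {a: ⊤, b: -2, c: -2, d: ⊤, e: ⊤, f: ⊤}

Working:
Per-block solution:
  B0: | IN=(all ⊤) | OUT=(all ⊤)
  B1: | IN=(all ⊤) | OUT=(all ⊤)
  B2: | IN=(all ⊤) | OUT=(all ⊤)
  B3: | IN=(all ⊤) | OUT={b:-2; rest ⊤}
  B4: | IN={b:-2; rest ⊤} | OUT={b:-2, c:-2; rest ⊤}
  B5: | IN=(all ⊤) | OUT=(all ⊤)
  B6: | IN=(all ⊤) | OUT={b:4; rest ⊤}

Merge at B4: IN[B4] = OUT[B3] = {a: ⊤, b: -2, c: ⊤, d: ⊤, e: ⊤, f: ⊤}
Applying B4's transfer function to that IN value gives OUT[B4] (row B4 above).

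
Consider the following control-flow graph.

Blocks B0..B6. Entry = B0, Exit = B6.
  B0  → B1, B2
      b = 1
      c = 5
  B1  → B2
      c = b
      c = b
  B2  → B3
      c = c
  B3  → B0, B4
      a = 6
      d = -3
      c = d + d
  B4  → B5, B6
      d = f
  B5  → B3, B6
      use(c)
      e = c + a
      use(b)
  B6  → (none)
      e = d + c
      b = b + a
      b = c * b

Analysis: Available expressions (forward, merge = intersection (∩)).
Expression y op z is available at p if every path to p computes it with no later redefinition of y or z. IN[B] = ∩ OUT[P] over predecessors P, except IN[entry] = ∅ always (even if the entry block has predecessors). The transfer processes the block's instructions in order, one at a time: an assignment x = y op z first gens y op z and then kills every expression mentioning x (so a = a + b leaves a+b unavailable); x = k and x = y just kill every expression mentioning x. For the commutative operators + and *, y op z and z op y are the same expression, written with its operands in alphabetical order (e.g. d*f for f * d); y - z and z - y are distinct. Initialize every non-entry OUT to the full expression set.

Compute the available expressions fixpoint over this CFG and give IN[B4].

Converged values:
  B0:   IN={}   OUT={}
  B1:   IN={}   OUT={}
  B2:   IN={}   OUT={}
  B3:   IN={}   OUT={d+d}
  B4:   IN={d+d}   OUT={}
  B5:   IN={}   OUT={a+c}
  B6:   IN={}   OUT={c+d}

Merge at B4: IN[B4] = OUT[B3] = {d+d}

Answer: {d+d}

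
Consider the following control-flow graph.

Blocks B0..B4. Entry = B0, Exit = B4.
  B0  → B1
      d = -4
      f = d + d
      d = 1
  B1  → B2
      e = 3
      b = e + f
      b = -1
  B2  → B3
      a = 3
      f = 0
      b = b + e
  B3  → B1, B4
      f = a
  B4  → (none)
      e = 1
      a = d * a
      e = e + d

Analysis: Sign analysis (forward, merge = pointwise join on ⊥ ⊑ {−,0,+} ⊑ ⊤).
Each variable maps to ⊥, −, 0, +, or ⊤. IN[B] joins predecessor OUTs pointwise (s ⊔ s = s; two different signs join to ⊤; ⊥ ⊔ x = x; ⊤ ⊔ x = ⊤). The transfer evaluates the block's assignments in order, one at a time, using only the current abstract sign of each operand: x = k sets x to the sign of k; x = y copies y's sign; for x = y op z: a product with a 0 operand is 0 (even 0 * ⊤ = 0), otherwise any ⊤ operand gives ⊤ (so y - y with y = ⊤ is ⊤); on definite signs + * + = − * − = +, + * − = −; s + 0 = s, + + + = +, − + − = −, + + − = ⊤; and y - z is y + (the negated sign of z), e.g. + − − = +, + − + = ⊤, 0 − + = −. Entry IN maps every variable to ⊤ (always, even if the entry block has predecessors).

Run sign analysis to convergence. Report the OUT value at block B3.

Fixpoint table:
  B0:  IN=(all ⊤)  OUT={d:+, f:-; rest ⊤}
  B1:  IN={d:+; rest ⊤}  OUT={b:-, d:+, e:+; rest ⊤}
  B2:  IN={b:-, d:+, e:+; rest ⊤}  OUT={a:+, d:+, e:+, f:0; rest ⊤}
  B3:  IN={a:+, d:+, e:+, f:0; rest ⊤}  OUT={a:+, d:+, e:+, f:+; rest ⊤}
  B4:  IN={a:+, d:+, e:+, f:+; rest ⊤}  OUT={a:+, d:+, e:+, f:+; rest ⊤}

Merge at B3: IN[B3] = OUT[B2] = {a: +, b: ⊤, c: ⊤, d: +, e: +, f: 0}
Applying B3's transfer function to that IN value gives OUT[B3] (row B3 above).

Answer: {a: +, b: ⊤, c: ⊤, d: +, e: +, f: +}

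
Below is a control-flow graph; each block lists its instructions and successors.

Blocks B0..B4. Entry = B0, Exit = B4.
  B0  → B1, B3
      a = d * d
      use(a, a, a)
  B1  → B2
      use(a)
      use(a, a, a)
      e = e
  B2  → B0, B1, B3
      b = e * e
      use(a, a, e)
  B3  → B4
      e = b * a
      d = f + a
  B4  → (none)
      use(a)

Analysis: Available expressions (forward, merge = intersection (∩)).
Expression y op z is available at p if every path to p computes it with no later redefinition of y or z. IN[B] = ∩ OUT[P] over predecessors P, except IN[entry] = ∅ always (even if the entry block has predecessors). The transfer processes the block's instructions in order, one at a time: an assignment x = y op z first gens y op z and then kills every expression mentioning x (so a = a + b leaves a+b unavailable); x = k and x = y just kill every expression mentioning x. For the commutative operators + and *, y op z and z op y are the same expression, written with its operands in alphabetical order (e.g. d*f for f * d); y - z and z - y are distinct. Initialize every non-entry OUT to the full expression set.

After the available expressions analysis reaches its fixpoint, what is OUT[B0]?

Per-block solution:
  B0:   IN={}   OUT={d*d}
  B1:   IN={d*d}   OUT={d*d}
  B2:   IN={d*d}   OUT={d*d, e*e}
  B3:   IN={d*d}   OUT={a*b, a+f}
  B4:   IN={a*b, a+f}   OUT={a*b, a+f}

Merge at B0 (entry node, so the boundary value {} is joined with the incoming edge(s)): IN[B0] = {} ∩ OUT[B2] = {}
Applying B0's transfer function to that IN value gives OUT[B0] (row B0 above).

Answer: {d*d}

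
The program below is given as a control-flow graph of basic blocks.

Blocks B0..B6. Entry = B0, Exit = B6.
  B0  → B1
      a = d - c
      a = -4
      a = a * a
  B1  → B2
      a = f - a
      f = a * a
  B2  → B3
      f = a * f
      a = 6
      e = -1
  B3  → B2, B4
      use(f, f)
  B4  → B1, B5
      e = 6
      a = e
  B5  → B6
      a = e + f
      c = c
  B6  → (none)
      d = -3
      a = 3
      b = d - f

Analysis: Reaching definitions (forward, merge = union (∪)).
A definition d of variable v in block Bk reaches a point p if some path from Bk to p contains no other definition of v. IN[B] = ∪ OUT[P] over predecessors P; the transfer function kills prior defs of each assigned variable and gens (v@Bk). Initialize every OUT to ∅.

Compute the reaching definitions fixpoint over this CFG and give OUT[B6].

Per-block solution:
  B0:  IN={}  OUT={a@B0}
  B1:  IN={a@B0, a@B4, e@B4, f@B2}  OUT={a@B1, e@B4, f@B1}
  B2:  IN={a@B1, a@B2, e@B2, e@B4, f@B1, f@B2}  OUT={a@B2, e@B2, f@B2}
  B3:  IN={a@B2, e@B2, f@B2}  OUT={a@B2, e@B2, f@B2}
  B4:  IN={a@B2, e@B2, f@B2}  OUT={a@B4, e@B4, f@B2}
  B5:  IN={a@B4, e@B4, f@B2}  OUT={a@B5, c@B5, e@B4, f@B2}
  B6:  IN={a@B5, c@B5, e@B4, f@B2}  OUT={a@B6, b@B6, c@B5, d@B6, e@B4, f@B2}

Merge at B6: IN[B6] = OUT[B5] = {a@B5, c@B5, e@B4, f@B2}
Applying B6's transfer function to that IN value gives OUT[B6] (row B6 above).

Answer: {a@B6, b@B6, c@B5, d@B6, e@B4, f@B2}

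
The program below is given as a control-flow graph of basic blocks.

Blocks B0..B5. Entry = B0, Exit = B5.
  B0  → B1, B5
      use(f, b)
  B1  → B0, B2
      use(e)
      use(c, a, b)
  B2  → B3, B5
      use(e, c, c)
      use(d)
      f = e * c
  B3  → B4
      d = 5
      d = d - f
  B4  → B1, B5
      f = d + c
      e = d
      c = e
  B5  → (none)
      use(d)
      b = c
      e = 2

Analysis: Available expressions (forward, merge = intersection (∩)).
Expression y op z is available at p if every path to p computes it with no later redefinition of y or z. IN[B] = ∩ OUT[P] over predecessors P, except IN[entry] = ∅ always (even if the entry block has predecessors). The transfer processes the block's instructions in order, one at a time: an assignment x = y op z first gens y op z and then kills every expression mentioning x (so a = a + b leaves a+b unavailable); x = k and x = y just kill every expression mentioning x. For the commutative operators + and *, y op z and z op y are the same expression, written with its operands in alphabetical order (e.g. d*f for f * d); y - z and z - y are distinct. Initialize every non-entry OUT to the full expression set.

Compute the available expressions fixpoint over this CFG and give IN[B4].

Fixpoint table:
  B0: | IN={} | OUT={}
  B1: | IN={} | OUT={}
  B2: | IN={} | OUT={c*e}
  B3: | IN={c*e} | OUT={c*e}
  B4: | IN={c*e} | OUT={}
  B5: | IN={} | OUT={}

Merge at B4: IN[B4] = OUT[B3] = {c*e}

Answer: {c*e}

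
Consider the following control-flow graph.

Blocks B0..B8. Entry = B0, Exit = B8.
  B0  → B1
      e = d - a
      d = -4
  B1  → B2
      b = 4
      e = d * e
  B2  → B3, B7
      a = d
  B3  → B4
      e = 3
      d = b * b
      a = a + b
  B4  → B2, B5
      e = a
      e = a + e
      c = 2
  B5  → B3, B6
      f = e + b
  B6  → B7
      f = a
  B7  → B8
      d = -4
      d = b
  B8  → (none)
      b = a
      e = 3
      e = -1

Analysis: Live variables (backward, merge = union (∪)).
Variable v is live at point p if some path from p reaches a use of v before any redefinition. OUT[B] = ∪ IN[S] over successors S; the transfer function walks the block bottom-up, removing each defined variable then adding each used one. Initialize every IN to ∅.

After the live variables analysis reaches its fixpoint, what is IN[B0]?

Answer: {a, d}

Derivation:
Converged values:
  B0:  IN={a, d}  OUT={d, e}
  B1:  IN={d, e}  OUT={b, d}
  B2:  IN={b, d}  OUT={a, b}
  B3:  IN={a, b}  OUT={a, b, d}
  B4:  IN={a, b, d}  OUT={a, b, d, e}
  B5:  IN={a, b, e}  OUT={a, b}
  B6:  IN={a, b}  OUT={a, b}
  B7:  IN={a, b}  OUT={a}
  B8:  IN={a}  OUT={}

Merge at B0: OUT[B0] = IN[B1] = {d, e}
Applying B0's transfer function to that OUT value gives IN[B0] (row B0 above).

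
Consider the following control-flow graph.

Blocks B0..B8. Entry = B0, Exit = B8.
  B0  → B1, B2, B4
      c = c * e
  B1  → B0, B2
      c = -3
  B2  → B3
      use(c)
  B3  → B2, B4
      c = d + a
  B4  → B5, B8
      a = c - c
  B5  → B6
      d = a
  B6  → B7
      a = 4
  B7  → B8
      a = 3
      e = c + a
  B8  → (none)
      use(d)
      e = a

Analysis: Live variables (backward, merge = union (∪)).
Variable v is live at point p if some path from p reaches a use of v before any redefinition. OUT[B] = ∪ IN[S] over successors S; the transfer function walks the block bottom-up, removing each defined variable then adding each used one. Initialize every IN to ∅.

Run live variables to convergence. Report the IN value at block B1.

Answer: {a, d, e}

Derivation:
Fixpoint table:
  B0:  IN={a, c, d, e}  OUT={a, c, d, e}
  B1:  IN={a, d, e}  OUT={a, c, d, e}
  B2:  IN={a, c, d}  OUT={a, d}
  B3:  IN={a, d}  OUT={a, c, d}
  B4:  IN={c, d}  OUT={a, c, d}
  B5:  IN={a, c}  OUT={c, d}
  B6:  IN={c, d}  OUT={c, d}
  B7:  IN={c, d}  OUT={a, d}
  B8:  IN={a, d}  OUT={}

Merge at B1: OUT[B1] = IN[B0] ⊔ IN[B2] = {a, c, d, e}
Applying B1's transfer function to that OUT value gives IN[B1] (row B1 above).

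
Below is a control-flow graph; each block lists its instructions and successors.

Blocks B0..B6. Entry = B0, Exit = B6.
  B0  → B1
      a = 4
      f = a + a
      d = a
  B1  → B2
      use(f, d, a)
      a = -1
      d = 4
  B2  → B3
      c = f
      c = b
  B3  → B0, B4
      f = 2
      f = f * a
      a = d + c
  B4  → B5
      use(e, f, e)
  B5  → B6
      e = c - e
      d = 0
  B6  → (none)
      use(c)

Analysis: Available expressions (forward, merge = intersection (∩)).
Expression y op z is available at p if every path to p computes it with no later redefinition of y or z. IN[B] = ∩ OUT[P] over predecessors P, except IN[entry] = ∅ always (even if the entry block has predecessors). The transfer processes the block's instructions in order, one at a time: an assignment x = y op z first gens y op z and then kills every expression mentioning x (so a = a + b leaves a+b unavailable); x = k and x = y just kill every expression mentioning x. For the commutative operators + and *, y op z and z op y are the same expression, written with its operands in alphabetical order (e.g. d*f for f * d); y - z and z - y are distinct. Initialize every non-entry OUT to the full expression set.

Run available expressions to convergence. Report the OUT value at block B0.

Answer: {a+a}

Trace:
Converged values:
  B0: | IN={} | OUT={a+a}
  B1: | IN={a+a} | OUT={}
  B2: | IN={} | OUT={}
  B3: | IN={} | OUT={c+d}
  B4: | IN={c+d} | OUT={c+d}
  B5: | IN={c+d} | OUT={}
  B6: | IN={} | OUT={}

Merge at B0 (entry node, so the boundary value {} is joined with the incoming edge(s)): IN[B0] = {} ∩ OUT[B3] = {}
Applying B0's transfer function to that IN value gives OUT[B0] (row B0 above).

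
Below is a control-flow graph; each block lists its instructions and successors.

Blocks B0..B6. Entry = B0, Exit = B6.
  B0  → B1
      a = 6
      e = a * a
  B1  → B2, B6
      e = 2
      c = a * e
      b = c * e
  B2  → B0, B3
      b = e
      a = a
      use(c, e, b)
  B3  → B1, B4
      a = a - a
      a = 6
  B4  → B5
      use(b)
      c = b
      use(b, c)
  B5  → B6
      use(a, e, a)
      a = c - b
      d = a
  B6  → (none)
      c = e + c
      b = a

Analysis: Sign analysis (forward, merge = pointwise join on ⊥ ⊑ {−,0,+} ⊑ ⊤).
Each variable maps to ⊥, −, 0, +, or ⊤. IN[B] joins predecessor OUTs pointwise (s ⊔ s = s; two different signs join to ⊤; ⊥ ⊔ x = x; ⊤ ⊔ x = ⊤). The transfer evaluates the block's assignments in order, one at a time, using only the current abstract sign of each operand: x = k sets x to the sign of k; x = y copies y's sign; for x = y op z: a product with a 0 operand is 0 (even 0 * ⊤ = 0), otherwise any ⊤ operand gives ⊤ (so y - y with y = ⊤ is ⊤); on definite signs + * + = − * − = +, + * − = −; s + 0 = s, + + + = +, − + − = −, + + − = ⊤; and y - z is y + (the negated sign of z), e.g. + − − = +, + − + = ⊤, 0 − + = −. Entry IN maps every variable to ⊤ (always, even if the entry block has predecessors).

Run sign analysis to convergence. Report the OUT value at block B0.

Answer: {a: +, b: ⊤, c: ⊤, d: ⊤, e: +, f: ⊤}

Trace:
Fixpoint table:
  B0:  IN=(all ⊤)  OUT={a:+, e:+; rest ⊤}
  B1:  IN={a:+, e:+; rest ⊤}  OUT={a:+, b:+, c:+, e:+; rest ⊤}
  B2:  IN={a:+, b:+, c:+, e:+; rest ⊤}  OUT={a:+, b:+, c:+, e:+; rest ⊤}
  B3:  IN={a:+, b:+, c:+, e:+; rest ⊤}  OUT={a:+, b:+, c:+, e:+; rest ⊤}
  B4:  IN={a:+, b:+, c:+, e:+; rest ⊤}  OUT={a:+, b:+, c:+, e:+; rest ⊤}
  B5:  IN={a:+, b:+, c:+, e:+; rest ⊤}  OUT={b:+, c:+, e:+; rest ⊤}
  B6:  IN={b:+, c:+, e:+; rest ⊤}  OUT={c:+, e:+; rest ⊤}

Merge at B0 (entry node, so the boundary value (all ⊤) is joined with the incoming edge(s)): IN[B0] = (all ⊤) ⊔ OUT[B2] = {a: ⊤, b: ⊤, c: ⊤, d: ⊤, e: ⊤, f: ⊤}
Applying B0's transfer function to that IN value gives OUT[B0] (row B0 above).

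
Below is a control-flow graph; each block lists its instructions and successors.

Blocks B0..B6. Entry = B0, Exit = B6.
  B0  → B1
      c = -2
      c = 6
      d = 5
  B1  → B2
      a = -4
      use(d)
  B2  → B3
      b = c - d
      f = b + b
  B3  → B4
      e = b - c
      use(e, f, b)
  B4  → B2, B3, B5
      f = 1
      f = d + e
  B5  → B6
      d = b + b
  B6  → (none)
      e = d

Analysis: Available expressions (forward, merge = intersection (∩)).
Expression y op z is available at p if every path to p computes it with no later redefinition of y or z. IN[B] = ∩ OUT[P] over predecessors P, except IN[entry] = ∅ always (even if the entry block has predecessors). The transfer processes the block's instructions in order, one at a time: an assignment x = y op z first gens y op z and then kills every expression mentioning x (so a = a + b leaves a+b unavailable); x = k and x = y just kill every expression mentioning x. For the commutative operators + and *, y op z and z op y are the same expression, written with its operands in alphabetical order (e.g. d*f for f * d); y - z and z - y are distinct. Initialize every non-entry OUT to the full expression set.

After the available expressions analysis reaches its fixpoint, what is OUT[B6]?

Converged values:
  B0:   IN={}   OUT={}
  B1:   IN={}   OUT={}
  B2:   IN={}   OUT={b+b, c-d}
  B3:   IN={b+b, c-d}   OUT={b+b, b-c, c-d}
  B4:   IN={b+b, b-c, c-d}   OUT={b+b, b-c, c-d, d+e}
  B5:   IN={b+b, b-c, c-d, d+e}   OUT={b+b, b-c}
  B6:   IN={b+b, b-c}   OUT={b+b, b-c}

Merge at B6: IN[B6] = OUT[B5] = {b+b, b-c}
Applying B6's transfer function to that IN value gives OUT[B6] (row B6 above).

Answer: {b+b, b-c}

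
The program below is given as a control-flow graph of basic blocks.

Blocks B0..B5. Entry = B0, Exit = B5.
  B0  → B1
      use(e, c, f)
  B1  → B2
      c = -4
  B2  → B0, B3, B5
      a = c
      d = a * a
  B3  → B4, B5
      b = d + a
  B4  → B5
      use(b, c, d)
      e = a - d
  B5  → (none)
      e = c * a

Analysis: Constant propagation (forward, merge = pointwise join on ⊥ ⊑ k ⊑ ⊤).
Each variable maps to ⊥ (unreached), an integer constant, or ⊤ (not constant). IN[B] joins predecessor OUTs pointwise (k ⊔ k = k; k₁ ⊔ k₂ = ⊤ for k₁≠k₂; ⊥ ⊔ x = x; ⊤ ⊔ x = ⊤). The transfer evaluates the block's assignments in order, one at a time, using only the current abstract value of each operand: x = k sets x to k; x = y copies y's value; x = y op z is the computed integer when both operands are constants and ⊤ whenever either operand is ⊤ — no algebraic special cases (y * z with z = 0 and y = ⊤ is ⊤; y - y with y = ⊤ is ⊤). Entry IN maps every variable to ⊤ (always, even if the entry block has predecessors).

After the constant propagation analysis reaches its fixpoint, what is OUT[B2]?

Per-block solution:
  B0:  IN=(all ⊤)  OUT=(all ⊤)
  B1:  IN=(all ⊤)  OUT={c:-4; rest ⊤}
  B2:  IN={c:-4; rest ⊤}  OUT={a:-4, c:-4, d:16; rest ⊤}
  B3:  IN={a:-4, c:-4, d:16; rest ⊤}  OUT={a:-4, b:12, c:-4, d:16; rest ⊤}
  B4:  IN={a:-4, b:12, c:-4, d:16; rest ⊤}  OUT={a:-4, b:12, c:-4, d:16, e:-20; rest ⊤}
  B5:  IN={a:-4, c:-4, d:16; rest ⊤}  OUT={a:-4, c:-4, d:16, e:16; rest ⊤}

Merge at B2: IN[B2] = OUT[B1] = {a: ⊤, b: ⊤, c: -4, d: ⊤, e: ⊤, f: ⊤}
Applying B2's transfer function to that IN value gives OUT[B2] (row B2 above).

Answer: {a: -4, b: ⊤, c: -4, d: 16, e: ⊤, f: ⊤}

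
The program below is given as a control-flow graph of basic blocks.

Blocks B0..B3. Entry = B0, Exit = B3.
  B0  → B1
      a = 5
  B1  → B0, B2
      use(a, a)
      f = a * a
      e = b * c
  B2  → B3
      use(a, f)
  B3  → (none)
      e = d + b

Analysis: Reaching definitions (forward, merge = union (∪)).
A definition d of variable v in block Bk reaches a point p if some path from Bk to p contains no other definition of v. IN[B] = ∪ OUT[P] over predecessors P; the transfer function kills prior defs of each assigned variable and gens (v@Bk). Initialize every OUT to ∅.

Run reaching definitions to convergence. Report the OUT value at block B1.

Per-block solution:
  B0:   IN={a@B0, e@B1, f@B1}   OUT={a@B0, e@B1, f@B1}
  B1:   IN={a@B0, e@B1, f@B1}   OUT={a@B0, e@B1, f@B1}
  B2:   IN={a@B0, e@B1, f@B1}   OUT={a@B0, e@B1, f@B1}
  B3:   IN={a@B0, e@B1, f@B1}   OUT={a@B0, e@B3, f@B1}

Merge at B1: IN[B1] = OUT[B0] = {a@B0, e@B1, f@B1}
Applying B1's transfer function to that IN value gives OUT[B1] (row B1 above).

Answer: {a@B0, e@B1, f@B1}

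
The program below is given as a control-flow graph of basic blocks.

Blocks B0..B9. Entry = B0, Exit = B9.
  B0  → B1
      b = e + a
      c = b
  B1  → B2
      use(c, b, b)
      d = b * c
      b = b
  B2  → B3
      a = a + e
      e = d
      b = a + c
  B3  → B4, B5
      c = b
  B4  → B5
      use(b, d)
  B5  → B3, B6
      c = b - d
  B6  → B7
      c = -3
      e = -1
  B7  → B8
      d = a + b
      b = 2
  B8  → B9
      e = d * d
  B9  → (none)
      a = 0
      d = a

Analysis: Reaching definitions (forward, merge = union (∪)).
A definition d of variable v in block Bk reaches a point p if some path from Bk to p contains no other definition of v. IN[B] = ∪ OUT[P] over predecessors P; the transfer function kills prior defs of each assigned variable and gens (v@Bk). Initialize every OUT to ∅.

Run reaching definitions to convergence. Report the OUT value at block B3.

Answer: {a@B2, b@B2, c@B3, d@B1, e@B2}

Working:
Converged values:
  B0:  IN={}  OUT={b@B0, c@B0}
  B1:  IN={b@B0, c@B0}  OUT={b@B1, c@B0, d@B1}
  B2:  IN={b@B1, c@B0, d@B1}  OUT={a@B2, b@B2, c@B0, d@B1, e@B2}
  B3:  IN={a@B2, b@B2, c@B0, c@B5, d@B1, e@B2}  OUT={a@B2, b@B2, c@B3, d@B1, e@B2}
  B4:  IN={a@B2, b@B2, c@B3, d@B1, e@B2}  OUT={a@B2, b@B2, c@B3, d@B1, e@B2}
  B5:  IN={a@B2, b@B2, c@B3, d@B1, e@B2}  OUT={a@B2, b@B2, c@B5, d@B1, e@B2}
  B6:  IN={a@B2, b@B2, c@B5, d@B1, e@B2}  OUT={a@B2, b@B2, c@B6, d@B1, e@B6}
  B7:  IN={a@B2, b@B2, c@B6, d@B1, e@B6}  OUT={a@B2, b@B7, c@B6, d@B7, e@B6}
  B8:  IN={a@B2, b@B7, c@B6, d@B7, e@B6}  OUT={a@B2, b@B7, c@B6, d@B7, e@B8}
  B9:  IN={a@B2, b@B7, c@B6, d@B7, e@B8}  OUT={a@B9, b@B7, c@B6, d@B9, e@B8}

Merge at B3: IN[B3] = OUT[B2] ⊔ OUT[B5] = {a@B2, b@B2, c@B0, c@B5, d@B1, e@B2}
Applying B3's transfer function to that IN value gives OUT[B3] (row B3 above).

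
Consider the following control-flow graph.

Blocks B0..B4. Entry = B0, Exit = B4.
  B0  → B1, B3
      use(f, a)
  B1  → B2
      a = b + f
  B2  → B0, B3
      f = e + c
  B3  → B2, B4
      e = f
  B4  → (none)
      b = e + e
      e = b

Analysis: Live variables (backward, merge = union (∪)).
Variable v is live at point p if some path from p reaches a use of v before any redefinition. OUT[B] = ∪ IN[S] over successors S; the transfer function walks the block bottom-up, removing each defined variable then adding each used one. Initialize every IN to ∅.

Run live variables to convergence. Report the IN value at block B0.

Answer: {a, b, c, e, f}

Working:
Converged values:
  B0: | IN={a, b, c, e, f} | OUT={a, b, c, e, f}
  B1: | IN={b, c, e, f} | OUT={a, b, c, e}
  B2: | IN={a, b, c, e} | OUT={a, b, c, e, f}
  B3: | IN={a, b, c, f} | OUT={a, b, c, e}
  B4: | IN={e} | OUT={}

Merge at B0: OUT[B0] = IN[B1] ⊔ IN[B3] = {a, b, c, e, f}
Applying B0's transfer function to that OUT value gives IN[B0] (row B0 above).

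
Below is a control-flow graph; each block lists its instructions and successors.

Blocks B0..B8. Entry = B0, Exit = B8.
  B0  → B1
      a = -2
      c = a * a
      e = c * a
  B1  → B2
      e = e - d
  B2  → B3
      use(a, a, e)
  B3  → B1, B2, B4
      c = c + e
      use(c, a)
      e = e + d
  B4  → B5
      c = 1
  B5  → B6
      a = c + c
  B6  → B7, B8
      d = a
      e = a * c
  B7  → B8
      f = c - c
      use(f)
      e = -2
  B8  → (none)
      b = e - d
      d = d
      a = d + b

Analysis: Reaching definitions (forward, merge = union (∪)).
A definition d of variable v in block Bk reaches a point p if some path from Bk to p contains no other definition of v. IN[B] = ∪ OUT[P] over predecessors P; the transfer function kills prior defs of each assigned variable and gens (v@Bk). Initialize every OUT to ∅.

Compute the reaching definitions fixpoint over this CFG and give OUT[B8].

Answer: {a@B8, b@B8, c@B4, d@B8, e@B6, e@B7, f@B7}

Trace:
Converged values:
  B0: | IN={} | OUT={a@B0, c@B0, e@B0}
  B1: | IN={a@B0, c@B0, c@B3, e@B0, e@B3} | OUT={a@B0, c@B0, c@B3, e@B1}
  B2: | IN={a@B0, c@B0, c@B3, e@B1, e@B3} | OUT={a@B0, c@B0, c@B3, e@B1, e@B3}
  B3: | IN={a@B0, c@B0, c@B3, e@B1, e@B3} | OUT={a@B0, c@B3, e@B3}
  B4: | IN={a@B0, c@B3, e@B3} | OUT={a@B0, c@B4, e@B3}
  B5: | IN={a@B0, c@B4, e@B3} | OUT={a@B5, c@B4, e@B3}
  B6: | IN={a@B5, c@B4, e@B3} | OUT={a@B5, c@B4, d@B6, e@B6}
  B7: | IN={a@B5, c@B4, d@B6, e@B6} | OUT={a@B5, c@B4, d@B6, e@B7, f@B7}
  B8: | IN={a@B5, c@B4, d@B6, e@B6, e@B7, f@B7} | OUT={a@B8, b@B8, c@B4, d@B8, e@B6, e@B7, f@B7}

Merge at B8: IN[B8] = OUT[B6] ⊔ OUT[B7] = {a@B5, c@B4, d@B6, e@B6, e@B7, f@B7}
Applying B8's transfer function to that IN value gives OUT[B8] (row B8 above).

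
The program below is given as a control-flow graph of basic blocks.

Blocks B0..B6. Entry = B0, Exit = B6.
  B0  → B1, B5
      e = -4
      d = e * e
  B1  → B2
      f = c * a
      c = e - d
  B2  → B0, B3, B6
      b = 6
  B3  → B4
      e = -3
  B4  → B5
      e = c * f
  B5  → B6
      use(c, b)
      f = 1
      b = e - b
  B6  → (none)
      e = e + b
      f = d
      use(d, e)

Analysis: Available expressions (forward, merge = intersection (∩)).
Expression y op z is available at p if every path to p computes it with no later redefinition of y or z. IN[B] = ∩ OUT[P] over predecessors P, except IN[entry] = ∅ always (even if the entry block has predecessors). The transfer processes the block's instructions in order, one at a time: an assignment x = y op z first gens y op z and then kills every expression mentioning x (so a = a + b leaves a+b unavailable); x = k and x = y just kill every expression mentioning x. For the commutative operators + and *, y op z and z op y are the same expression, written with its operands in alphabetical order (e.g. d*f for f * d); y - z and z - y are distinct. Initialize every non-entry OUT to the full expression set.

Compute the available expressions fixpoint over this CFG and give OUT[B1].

Answer: {e*e, e-d}

Working:
Per-block solution:
  B0:   IN={}   OUT={e*e}
  B1:   IN={e*e}   OUT={e*e, e-d}
  B2:   IN={e*e, e-d}   OUT={e*e, e-d}
  B3:   IN={e*e, e-d}   OUT={}
  B4:   IN={}   OUT={c*f}
  B5:   IN={}   OUT={}
  B6:   IN={}   OUT={}

Merge at B1: IN[B1] = OUT[B0] = {e*e}
Applying B1's transfer function to that IN value gives OUT[B1] (row B1 above).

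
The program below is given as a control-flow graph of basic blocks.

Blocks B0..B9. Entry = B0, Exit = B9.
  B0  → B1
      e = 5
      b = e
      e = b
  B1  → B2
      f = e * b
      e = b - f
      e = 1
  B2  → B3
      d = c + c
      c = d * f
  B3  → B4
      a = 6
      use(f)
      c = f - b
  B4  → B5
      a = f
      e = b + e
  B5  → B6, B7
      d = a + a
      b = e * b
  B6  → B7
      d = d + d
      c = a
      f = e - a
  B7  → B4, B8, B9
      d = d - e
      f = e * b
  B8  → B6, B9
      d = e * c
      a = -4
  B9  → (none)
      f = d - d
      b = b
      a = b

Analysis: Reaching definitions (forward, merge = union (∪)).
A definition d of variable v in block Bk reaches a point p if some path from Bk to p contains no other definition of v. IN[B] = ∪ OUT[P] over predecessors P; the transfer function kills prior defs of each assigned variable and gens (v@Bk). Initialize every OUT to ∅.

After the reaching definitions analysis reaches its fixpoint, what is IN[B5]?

Answer: {a@B4, b@B0, b@B5, c@B3, c@B6, d@B2, d@B7, e@B4, f@B1, f@B7}

Working:
Per-block solution:
  B0:   IN={}   OUT={b@B0, e@B0}
  B1:   IN={b@B0, e@B0}   OUT={b@B0, e@B1, f@B1}
  B2:   IN={b@B0, e@B1, f@B1}   OUT={b@B0, c@B2, d@B2, e@B1, f@B1}
  B3:   IN={b@B0, c@B2, d@B2, e@B1, f@B1}   OUT={a@B3, b@B0, c@B3, d@B2, e@B1, f@B1}
  B4:   IN={a@B3, a@B4, a@B8, b@B0, b@B5, c@B3, c@B6, d@B2, d@B7, e@B1, e@B4, f@B1, f@B7}   OUT={a@B4, b@B0, b@B5, c@B3, c@B6, d@B2, d@B7, e@B4, f@B1, f@B7}
  B5:   IN={a@B4, b@B0, b@B5, c@B3, c@B6, d@B2, d@B7, e@B4, f@B1, f@B7}   OUT={a@B4, b@B5, c@B3, c@B6, d@B5, e@B4, f@B1, f@B7}
  B6:   IN={a@B4, a@B8, b@B5, c@B3, c@B6, d@B5, d@B8, e@B4, f@B1, f@B7}   OUT={a@B4, a@B8, b@B5, c@B6, d@B6, e@B4, f@B6}
  B7:   IN={a@B4, a@B8, b@B5, c@B3, c@B6, d@B5, d@B6, e@B4, f@B1, f@B6, f@B7}   OUT={a@B4, a@B8, b@B5, c@B3, c@B6, d@B7, e@B4, f@B7}
  B8:   IN={a@B4, a@B8, b@B5, c@B3, c@B6, d@B7, e@B4, f@B7}   OUT={a@B8, b@B5, c@B3, c@B6, d@B8, e@B4, f@B7}
  B9:   IN={a@B4, a@B8, b@B5, c@B3, c@B6, d@B7, d@B8, e@B4, f@B7}   OUT={a@B9, b@B9, c@B3, c@B6, d@B7, d@B8, e@B4, f@B9}

Merge at B5: IN[B5] = OUT[B4] = {a@B4, b@B0, b@B5, c@B3, c@B6, d@B2, d@B7, e@B4, f@B1, f@B7}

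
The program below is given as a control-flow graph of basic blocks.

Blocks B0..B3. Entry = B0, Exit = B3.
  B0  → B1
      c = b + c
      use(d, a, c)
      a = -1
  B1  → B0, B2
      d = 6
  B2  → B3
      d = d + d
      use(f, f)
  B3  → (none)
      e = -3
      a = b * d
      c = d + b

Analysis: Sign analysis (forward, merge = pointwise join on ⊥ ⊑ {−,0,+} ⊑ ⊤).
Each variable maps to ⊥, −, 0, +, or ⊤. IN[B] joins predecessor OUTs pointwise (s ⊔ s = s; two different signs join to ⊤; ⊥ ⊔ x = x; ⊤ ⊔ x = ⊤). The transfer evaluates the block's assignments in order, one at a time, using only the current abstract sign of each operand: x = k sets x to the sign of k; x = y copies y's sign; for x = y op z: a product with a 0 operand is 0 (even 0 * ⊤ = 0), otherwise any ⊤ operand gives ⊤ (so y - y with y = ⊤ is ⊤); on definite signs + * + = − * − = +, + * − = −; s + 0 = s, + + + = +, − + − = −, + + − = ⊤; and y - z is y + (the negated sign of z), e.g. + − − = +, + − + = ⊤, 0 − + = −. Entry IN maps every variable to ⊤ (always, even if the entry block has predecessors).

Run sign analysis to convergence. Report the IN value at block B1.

Answer: {a: -, b: ⊤, c: ⊤, d: ⊤, e: ⊤, f: ⊤}

Working:
Per-block solution:
  B0:  IN=(all ⊤)  OUT={a:-; rest ⊤}
  B1:  IN={a:-; rest ⊤}  OUT={a:-, d:+; rest ⊤}
  B2:  IN={a:-, d:+; rest ⊤}  OUT={a:-, d:+; rest ⊤}
  B3:  IN={a:-, d:+; rest ⊤}  OUT={d:+, e:-; rest ⊤}

Merge at B1: IN[B1] = OUT[B0] = {a: -, b: ⊤, c: ⊤, d: ⊤, e: ⊤, f: ⊤}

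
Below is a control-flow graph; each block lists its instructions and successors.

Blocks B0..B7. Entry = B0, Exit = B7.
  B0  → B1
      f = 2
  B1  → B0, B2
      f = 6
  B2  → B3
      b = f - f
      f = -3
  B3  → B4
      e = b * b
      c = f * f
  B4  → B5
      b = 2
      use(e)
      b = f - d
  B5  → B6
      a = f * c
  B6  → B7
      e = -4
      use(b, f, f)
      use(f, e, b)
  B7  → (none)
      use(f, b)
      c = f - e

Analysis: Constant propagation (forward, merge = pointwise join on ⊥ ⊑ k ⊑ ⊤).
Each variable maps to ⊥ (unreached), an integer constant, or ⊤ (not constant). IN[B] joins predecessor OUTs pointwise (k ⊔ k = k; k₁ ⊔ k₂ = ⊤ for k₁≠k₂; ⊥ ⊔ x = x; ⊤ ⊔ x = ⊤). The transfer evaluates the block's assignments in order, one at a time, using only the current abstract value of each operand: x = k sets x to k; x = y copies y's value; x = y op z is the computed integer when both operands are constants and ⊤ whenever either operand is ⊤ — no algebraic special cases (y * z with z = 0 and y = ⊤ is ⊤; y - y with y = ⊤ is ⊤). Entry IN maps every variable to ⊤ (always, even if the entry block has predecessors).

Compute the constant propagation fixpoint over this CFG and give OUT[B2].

Answer: {a: ⊤, b: 0, c: ⊤, d: ⊤, e: ⊤, f: -3}

Trace:
Per-block solution:
  B0: | IN=(all ⊤) | OUT={f:2; rest ⊤}
  B1: | IN={f:2; rest ⊤} | OUT={f:6; rest ⊤}
  B2: | IN={f:6; rest ⊤} | OUT={b:0, f:-3; rest ⊤}
  B3: | IN={b:0, f:-3; rest ⊤} | OUT={b:0, c:9, e:0, f:-3; rest ⊤}
  B4: | IN={b:0, c:9, e:0, f:-3; rest ⊤} | OUT={c:9, e:0, f:-3; rest ⊤}
  B5: | IN={c:9, e:0, f:-3; rest ⊤} | OUT={a:-27, c:9, e:0, f:-3; rest ⊤}
  B6: | IN={a:-27, c:9, e:0, f:-3; rest ⊤} | OUT={a:-27, c:9, e:-4, f:-3; rest ⊤}
  B7: | IN={a:-27, c:9, e:-4, f:-3; rest ⊤} | OUT={a:-27, c:1, e:-4, f:-3; rest ⊤}

Merge at B2: IN[B2] = OUT[B1] = {a: ⊤, b: ⊤, c: ⊤, d: ⊤, e: ⊤, f: 6}
Applying B2's transfer function to that IN value gives OUT[B2] (row B2 above).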